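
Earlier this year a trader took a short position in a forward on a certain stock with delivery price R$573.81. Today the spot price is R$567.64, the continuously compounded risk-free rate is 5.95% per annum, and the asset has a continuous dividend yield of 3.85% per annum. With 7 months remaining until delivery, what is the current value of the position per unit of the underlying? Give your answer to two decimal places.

-R$0.80

Current fair forward for the remaining 7 months: F = S·e^((r − q)·T), (r − q) = 0.0595 − 0.0385 = 0.0210
F = 567.64 · e^(0.0210 × 7/12) = 567.64 × 1.012325 = 574.6362
Value of long forward = (F − K)·e^(−rT) = (574.6362 − 573.81) · e^(−0.0595·7/12)
= 0.8262 × 0.965887 = 0.80
Short position value = −(long value) = -R$0.80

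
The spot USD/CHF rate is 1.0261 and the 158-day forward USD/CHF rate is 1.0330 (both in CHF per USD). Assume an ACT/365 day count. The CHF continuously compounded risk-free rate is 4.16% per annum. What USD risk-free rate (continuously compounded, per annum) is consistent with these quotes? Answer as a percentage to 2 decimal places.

2.61%

F = S·e^((r_CHF − r_USD)T) ⇒ r_USD = r_CHF − ln(F/S)/T
ln(1.0330/1.0261) = 0.006702; /(158/365) = 0.015482
r_USD = 0.0416 − 0.015482 = 0.026118
r_USD = 2.61%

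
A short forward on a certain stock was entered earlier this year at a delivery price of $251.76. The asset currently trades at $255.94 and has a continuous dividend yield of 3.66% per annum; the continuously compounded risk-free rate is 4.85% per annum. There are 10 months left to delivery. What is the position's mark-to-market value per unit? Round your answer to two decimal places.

-$6.46

Current fair forward for the remaining 10 months: F = S·e^((r − q)·T), (r − q) = 0.0485 − 0.0366 = 0.0119
F = 255.94 · e^(0.0119 × 10/12) = 255.94 × 1.009966 = 258.4907
Value of long forward = (F − K)·e^(−rT) = (258.4907 − 251.76) · e^(−0.0485·10/12)
= 6.7307 × 0.960389 = 6.46
Short position value = −(long value) = -$6.46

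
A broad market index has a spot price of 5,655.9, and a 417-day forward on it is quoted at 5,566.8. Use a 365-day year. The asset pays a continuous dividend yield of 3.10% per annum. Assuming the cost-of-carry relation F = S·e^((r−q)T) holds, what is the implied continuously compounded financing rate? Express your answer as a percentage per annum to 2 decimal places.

From F = S·e^((r−q)T): (r − q) = ln(F/S)/T
ln(5566.8/5655.9) = ln(0.984247) = -0.015878
(r − q) = -0.015878 / (417/365) = -0.013898
r = ln(F/S)/T + q = -0.013898 + 0.0310 = 0.017102
r = 1.71%

1.71%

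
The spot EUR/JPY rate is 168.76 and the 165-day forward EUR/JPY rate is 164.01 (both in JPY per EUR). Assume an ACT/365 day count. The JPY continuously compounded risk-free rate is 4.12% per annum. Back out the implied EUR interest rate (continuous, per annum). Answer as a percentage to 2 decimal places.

F = S·e^((r_JPY − r_EUR)T) ⇒ r_EUR = r_JPY − ln(F/S)/T
ln(164.01/168.76) = -0.028550; /(165/365) = -0.063156
r_EUR = 0.0412 + 0.063156 = 0.104356
r_EUR = 10.44%

10.44%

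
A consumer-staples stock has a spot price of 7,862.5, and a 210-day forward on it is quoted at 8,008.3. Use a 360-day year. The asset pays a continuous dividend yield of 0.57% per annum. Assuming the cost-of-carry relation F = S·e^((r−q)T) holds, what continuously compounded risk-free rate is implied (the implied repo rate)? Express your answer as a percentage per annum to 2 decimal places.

From F = S·e^((r−q)T): (r − q) = ln(F/S)/T
ln(8008.3/7862.5) = ln(1.018544) = 0.018374
(r − q) = 0.018374 / (210/360) = 0.031498
r = ln(F/S)/T + q = 0.031498 + 0.0057 = 0.037198
r = 3.72%

3.72%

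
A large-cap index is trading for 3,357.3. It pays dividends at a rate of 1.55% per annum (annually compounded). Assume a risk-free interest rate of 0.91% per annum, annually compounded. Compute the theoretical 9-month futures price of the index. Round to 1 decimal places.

3,341.4

F = S · (1+r)^T / (1+q)^T
= 3357.3 × 1.006817 / 1.011603 = 3357.3 × 0.995269
F = 3,341.4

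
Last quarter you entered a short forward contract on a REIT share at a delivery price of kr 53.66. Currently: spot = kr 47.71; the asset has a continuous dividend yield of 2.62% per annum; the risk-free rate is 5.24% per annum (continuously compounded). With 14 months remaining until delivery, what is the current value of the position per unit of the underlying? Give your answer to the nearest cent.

Current fair forward for the remaining 14 months: F = S·e^((r − q)·T), (r − q) = 0.0524 − 0.0262 = 0.0262
F = 47.71 · e^(0.0262 × 14/12) = 47.71 × 1.031039 = 49.1909
Value of long forward = (F − K)·e^(−rT) = (49.1909 − 53.66) · e^(−0.0524·14/12)
= -4.4691 × 0.940698 = -4.20
Short position value = −(long value) = kr 4.20

kr 4.20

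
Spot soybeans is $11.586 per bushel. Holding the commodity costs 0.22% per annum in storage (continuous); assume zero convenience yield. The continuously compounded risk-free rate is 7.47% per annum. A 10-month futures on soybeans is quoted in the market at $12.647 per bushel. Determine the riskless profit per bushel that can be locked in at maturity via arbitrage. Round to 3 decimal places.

Fair futures: F* = S·e^(carry·T), with carry = (r + u) = 0.0747 + 0.0022 = 0.0769
F* = 11.586 · e^(0.0769 × 10/12) = 11.586 · e^0.064083 = 11.586 × 1.066181 = $12.3528
Market $12.647 > fair $12.3528: forward overpriced → cash-and-carry (buy spot, short the forward).
At maturity, profit = |F_mkt − F*| = |12.647 − 12.3528| = $0.294 per bushel

$0.294 per bushel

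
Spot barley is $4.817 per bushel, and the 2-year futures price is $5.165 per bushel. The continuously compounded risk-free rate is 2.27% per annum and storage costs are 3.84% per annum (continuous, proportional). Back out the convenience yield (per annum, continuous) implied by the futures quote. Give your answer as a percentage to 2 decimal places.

F = S·e^((r+u−y)T) ⇒ (r+u−y) = ln(F/S)/T
ln(5.165/4.817) = 0.069754; /T ⇒ 0.034877
y = r + u − ln(F/S)/T = 0.0227 + 0.0384 − 0.034877 = 0.026223
y = 2.62%

2.62%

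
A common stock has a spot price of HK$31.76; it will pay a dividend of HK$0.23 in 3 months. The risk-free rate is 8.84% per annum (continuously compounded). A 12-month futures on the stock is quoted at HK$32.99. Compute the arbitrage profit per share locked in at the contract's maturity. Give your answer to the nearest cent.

HK$1.46 per share

PV(dividends) I = 0.23·e^(−0.0884·3/12) = 0.2250
Fair futures F* = (S − I)·e^(rT) = (31.76 − 0.2250)·e^0.088400 = 31.5350 × 1.092425 = 34.4496
Market HK$32.99 < fair 34.4496: forward underpriced → reverse cash-and-carry (short the stock, invest proceeds at r, pay the dividends, go long the forward).
Profit at T = |F_mkt − F*| = |32.99 − 34.4496| = HK$1.46 per share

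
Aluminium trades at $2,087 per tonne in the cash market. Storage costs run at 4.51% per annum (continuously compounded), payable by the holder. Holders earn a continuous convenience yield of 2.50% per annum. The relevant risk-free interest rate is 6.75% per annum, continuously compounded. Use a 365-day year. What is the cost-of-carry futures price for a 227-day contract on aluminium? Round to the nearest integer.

$2,204 per tonne

Net carry = r + u − y = 0.0675 + 0.0451 − 0.0250 = 0.0876
F = S·e^((r+u−y)T) = 2087 · e^(0.0876 × 227/365) = 2087 · e^0.054480
= 2087 × 1.055991 = $2,204 per tonne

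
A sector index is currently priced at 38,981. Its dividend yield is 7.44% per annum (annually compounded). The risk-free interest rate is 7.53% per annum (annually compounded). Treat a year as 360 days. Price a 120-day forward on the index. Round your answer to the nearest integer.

38,992

F = S · (1+r)^T / (1+q)^T
= 38981 × 1.024495 / 1.024209 = 38981 × 1.000279
F = 38,992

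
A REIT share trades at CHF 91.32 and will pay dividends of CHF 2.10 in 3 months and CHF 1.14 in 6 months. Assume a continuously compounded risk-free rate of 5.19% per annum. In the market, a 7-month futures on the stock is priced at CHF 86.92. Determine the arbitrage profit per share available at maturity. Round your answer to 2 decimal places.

CHF 3.93 per share

PV(dividends) I = 2.10·e^(−0.0519·3/12) + 1.14·e^(−0.0519·6/12) = 3.1837
Fair futures F* = (S − I)·e^(rT) = (91.32 − 3.1837)·e^0.030275 = 88.1363 × 1.030738 = 90.8454
Market CHF 86.92 < fair 90.8454: forward underpriced → reverse cash-and-carry (short the stock, invest proceeds at r, pay the dividends, go long the forward).
Profit at T = |F_mkt − F*| = |86.92 − 90.8454| = CHF 3.93 per share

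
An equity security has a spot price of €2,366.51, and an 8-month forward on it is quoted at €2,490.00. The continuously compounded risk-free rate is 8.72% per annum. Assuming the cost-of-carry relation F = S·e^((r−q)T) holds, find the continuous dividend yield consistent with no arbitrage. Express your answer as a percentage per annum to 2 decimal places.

1.09%

From F = S·e^((r−q)T): (r − q) = ln(F/S)/T
ln(2490.00/2366.51) = ln(1.052182) = 0.050866
(r − q) = 0.050866 / (8/12) = 0.076299
q = r − ln(F/S)/T = 0.0872 − 0.076299 = 0.010901
q = 1.09%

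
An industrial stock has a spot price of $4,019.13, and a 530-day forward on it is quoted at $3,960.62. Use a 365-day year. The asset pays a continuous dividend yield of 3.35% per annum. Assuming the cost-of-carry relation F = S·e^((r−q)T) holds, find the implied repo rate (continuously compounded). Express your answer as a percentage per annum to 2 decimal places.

2.34%

From F = S·e^((r−q)T): (r − q) = ln(F/S)/T
ln(3960.62/4019.13) = ln(0.985442) = -0.014665
(r − q) = -0.014665 / (530/365) = -0.010099
r = ln(F/S)/T + q = -0.010099 + 0.0335 = 0.023401
r = 2.34%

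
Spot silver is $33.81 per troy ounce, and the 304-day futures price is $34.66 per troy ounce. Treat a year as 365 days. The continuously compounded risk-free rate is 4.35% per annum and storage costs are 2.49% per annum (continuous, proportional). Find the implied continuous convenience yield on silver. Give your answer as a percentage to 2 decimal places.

3.86%

F = S·e^((r+u−y)T) ⇒ (r+u−y) = ln(F/S)/T
ln(34.66/33.81) = 0.024830; /T ⇒ 0.029812
y = r + u − ln(F/S)/T = 0.0435 + 0.0249 − 0.029812 = 0.038588
y = 3.86%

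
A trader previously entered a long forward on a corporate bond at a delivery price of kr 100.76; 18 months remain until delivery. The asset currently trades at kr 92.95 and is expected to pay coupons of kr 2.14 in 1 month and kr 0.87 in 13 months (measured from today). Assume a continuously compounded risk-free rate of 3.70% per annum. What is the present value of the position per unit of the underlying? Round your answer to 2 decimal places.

-kr 5.34

PV(remaining coupons) I = 2.14·e^(−0.0370·1/12) + 0.87·e^(−0.0370·13/12) = 2.9692
Current forward F = (S − I)·e^(rT) = (92.95 − 2.9692)·e^(0.0370·18/12) = 89.9808 × 1.057069 = 95.1159
Value (long) = (F − K)·e^(−rT) = (95.1159 − 100.76) × 0.946012 = -5.3394
Value = -kr 5.34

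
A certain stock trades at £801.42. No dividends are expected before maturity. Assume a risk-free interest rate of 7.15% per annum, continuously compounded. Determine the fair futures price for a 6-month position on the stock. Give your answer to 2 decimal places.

F = S·e^(rT) = 801.42 · e^(0.0715 × 6/12)
= 801.42 · e^0.035750 = 801.42 × 1.036397
F = £830.59

£830.59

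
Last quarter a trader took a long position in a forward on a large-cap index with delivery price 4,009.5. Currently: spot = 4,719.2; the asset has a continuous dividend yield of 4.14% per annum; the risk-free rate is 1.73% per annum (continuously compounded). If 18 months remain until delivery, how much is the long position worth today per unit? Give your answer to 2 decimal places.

528.26

Current fair forward for the remaining 18 months: F = S·e^((r − q)·T), (r − q) = 0.0173 − 0.0414 = -0.0241
F = 4719.2 · e^(-0.0241 × 18/12) = 4719.2 × 0.96449561 = 4551.6477
Value of long forward = (F − K)·e^(−rT) = (4551.6477 − 4009.5) · e^(−0.0173·18/12)
= 542.1477 × 0.97438381 = 528.26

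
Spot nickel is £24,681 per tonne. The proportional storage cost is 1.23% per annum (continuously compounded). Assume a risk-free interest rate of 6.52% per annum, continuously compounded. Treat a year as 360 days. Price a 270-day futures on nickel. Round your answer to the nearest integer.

£26,158 per tonne

Net carry = r + u − y = 0.0652 + 0.0123 − 0.0000 = 0.0775
F = S·e^((r+u−y)T) = 24681 · e^(0.0775 × 270/360) = 24681 · e^0.058125
= 24681 × 1.059847 = £26,158 per tonne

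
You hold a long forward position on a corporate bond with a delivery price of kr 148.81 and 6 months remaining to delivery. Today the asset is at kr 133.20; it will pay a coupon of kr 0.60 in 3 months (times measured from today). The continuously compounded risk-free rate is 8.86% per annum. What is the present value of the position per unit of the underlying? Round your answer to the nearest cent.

-kr 9.75

PV(remaining coupons) I = 0.60·e^(−0.0886·3/12) = 0.5869
Current forward F = (S − I)·e^(rT) = (133.20 − 0.5869)·e^(0.0886·6/12) = 132.6131 × 1.045296 = 138.6199
Value (long) = (F − K)·e^(−rT) = (138.6199 − 148.81) × 0.956667 = -9.7485
Value = -kr 9.75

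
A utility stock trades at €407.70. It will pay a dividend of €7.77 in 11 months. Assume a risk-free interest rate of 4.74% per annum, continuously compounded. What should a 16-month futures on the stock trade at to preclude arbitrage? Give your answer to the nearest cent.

PV(dividends) I = 7.77·e^(−0.0474·11/12)
I = 7.4396
F = (S − I)·e^(rT) = (407.70 − 7.4396) · e^(0.0474·16/12)
= 400.2604 · e^0.063200 = 400.2604 × 1.065240 = €426.37

€426.37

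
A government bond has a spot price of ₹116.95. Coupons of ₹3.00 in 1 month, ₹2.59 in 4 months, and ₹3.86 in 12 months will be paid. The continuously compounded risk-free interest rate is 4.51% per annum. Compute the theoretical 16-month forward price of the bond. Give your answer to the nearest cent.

₹114.40

PV(coupons) I = 3.00·e^(−0.0451·1/12) + 2.59·e^(−0.0451·4/12) + 3.86·e^(−0.0451·12/12)
I = 2.9887 + 2.5514 + 3.6898 = 9.2299
F = (S − I)·e^(rT) = (116.95 − 9.2299) · e^(0.0451·16/12)
= 107.7201 · e^0.060133 = 107.7201 × 1.061978 = ₹114.40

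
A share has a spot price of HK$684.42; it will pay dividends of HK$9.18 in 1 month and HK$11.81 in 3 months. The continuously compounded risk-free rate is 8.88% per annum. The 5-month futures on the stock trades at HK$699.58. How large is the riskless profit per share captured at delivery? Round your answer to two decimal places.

HK$10.80 per share

PV(dividends) I = 9.18·e^(−0.0888·1/12) + 11.81·e^(−0.0888·3/12) = 20.6630
Fair futures F* = (S − I)·e^(rT) = (684.42 − 20.6630)·e^0.037000 = 663.7570 × 1.037693 = 688.7760
Market HK$699.58 > fair 688.7760: forward overpriced → cash-and-carry (borrow at r, buy the stock and collect the dividends, short the forward).
Profit at T = |F_mkt − F*| = |699.58 − 688.7760| = HK$10.80 per share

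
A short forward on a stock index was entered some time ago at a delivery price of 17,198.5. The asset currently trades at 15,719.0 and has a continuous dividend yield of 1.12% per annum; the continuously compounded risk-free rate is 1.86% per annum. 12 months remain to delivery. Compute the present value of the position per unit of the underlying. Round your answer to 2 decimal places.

1337.64

Current fair forward for the remaining 12 months: F = S·e^((r − q)·T), (r − q) = 0.0186 − 0.0112 = 0.0074
F = 15719.0 · e^(0.0074 × 12/12) = 15719.0 × 1.00742745 = 15835.7521
Value of long forward = (F − K)·e^(−rT) = (15835.7521 − 17198.5) · e^(−0.0186·12/12)
= -1362.7479 × 0.98157191 = -1337.64
Short position value = −(long value) = 1337.64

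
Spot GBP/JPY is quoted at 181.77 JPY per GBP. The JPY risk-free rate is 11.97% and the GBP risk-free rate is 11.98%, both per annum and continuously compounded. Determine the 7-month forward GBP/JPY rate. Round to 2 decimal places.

181.76

F = S·e^((r_JPY − r_GBP)T) = 181.77 · e^((0.1197 − 0.1198) × 7/12)
= 181.77 · e^-0.000058 = 181.77 × 0.999942
F = 181.76 JPY per GBP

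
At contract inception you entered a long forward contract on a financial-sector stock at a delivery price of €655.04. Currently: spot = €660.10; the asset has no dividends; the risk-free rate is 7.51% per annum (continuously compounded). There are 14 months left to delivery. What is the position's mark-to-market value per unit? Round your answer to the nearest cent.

Current fair forward for the remaining 14 months: F = S·e^(r·T), r = 0.0751
F = 660.10 · e^(0.0751 × 14/12) = 660.10 × 1.091570 = 720.5454
Value of long forward = (F − K)·e^(−rT) = (720.5454 − 655.04) · e^(−0.0751·14/12)
= 65.5054 × 0.916112 = 60.01

€60.01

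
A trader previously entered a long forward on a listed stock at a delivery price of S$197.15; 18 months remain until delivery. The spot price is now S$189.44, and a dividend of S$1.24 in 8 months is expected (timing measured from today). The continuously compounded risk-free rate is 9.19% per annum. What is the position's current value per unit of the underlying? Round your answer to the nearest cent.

PV(remaining dividends) I = 1.24·e^(−0.0919·8/12) = 1.1663
Current forward F = (S − I)·e^(rT) = (189.44 − 1.1663)·e^(0.0919·18/12) = 188.2737 × 1.147803 = 216.1011
Value (long) = (F − K)·e^(−rT) = (216.1011 − 197.15) × 0.871229 = 16.5107
Value = S$16.51

S$16.51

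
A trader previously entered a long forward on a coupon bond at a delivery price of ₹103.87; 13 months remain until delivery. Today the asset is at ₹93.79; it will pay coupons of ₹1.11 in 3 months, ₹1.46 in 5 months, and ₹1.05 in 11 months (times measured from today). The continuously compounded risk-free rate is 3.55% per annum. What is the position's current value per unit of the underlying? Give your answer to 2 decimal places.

-₹9.72

PV(remaining coupons) I = 1.11·e^(−0.0355·3/12) + 1.46·e^(−0.0355·5/12) + 1.05·e^(−0.0355·11/12) = 3.5551
Current forward F = (S − I)·e^(rT) = (93.79 − 3.5551)·e^(0.0355·13/12) = 90.2349 × 1.039207 = 93.7727
Value (long) = (F − K)·e^(−rT) = (93.7727 − 103.87) × 0.962272 = -9.7163
Value = -₹9.72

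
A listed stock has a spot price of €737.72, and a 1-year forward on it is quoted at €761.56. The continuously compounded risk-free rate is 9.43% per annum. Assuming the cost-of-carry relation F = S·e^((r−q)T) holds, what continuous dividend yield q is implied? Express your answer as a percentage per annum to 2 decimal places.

6.25%

From F = S·e^((r−q)T): (r − q) = ln(F/S)/T
ln(761.56/737.72) = ln(1.032316) = 0.031805
(r − q) = 0.031805 / (1) = 0.031805
q = r − ln(F/S)/T = 0.0943 − 0.031805 = 0.062495
q = 6.25%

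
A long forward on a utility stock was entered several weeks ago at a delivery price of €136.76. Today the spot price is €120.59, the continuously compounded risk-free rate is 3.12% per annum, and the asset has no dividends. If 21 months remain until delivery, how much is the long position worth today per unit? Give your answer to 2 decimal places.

Current fair forward for the remaining 21 months: F = S·e^(r·T), r = 0.0312
F = 120.59 · e^(0.0312 × 21/12) = 120.59 × 1.056118 = 127.3573
Value of long forward = (F − K)·e^(−rT) = (127.3573 − 136.76) · e^(−0.0312·21/12)
= -9.4027 × 0.946864 = -8.90

-€8.90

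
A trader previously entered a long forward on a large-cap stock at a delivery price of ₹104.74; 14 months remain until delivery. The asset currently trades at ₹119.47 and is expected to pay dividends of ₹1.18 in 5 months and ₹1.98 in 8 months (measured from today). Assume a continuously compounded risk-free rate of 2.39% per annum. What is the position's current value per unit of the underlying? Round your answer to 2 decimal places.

PV(remaining dividends) I = 1.18·e^(−0.0239·5/12) + 1.98·e^(−0.0239·8/12) = 3.1170
Current forward F = (S − I)·e^(rT) = (119.47 − 3.1170)·e^(0.0239·14/12) = 116.3530 × 1.028276 = 119.6430
Value (long) = (F − K)·e^(−rT) = (119.6430 − 104.74) × 0.972502 = 14.4932
Value = ₹14.49

₹14.49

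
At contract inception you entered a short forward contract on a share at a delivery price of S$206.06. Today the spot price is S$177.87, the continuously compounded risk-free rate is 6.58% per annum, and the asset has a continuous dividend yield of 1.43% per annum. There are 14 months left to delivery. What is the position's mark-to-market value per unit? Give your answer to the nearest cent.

S$15.91

Current fair forward for the remaining 14 months: F = S·e^((r − q)·T), (r − q) = 0.0658 − 0.0143 = 0.0515
F = 177.87 · e^(0.0515 × 14/12) = 177.87 × 1.061925 = 188.8846
Value of long forward = (F − K)·e^(−rT) = (188.8846 − 206.06) · e^(−0.0658·14/12)
= -17.1754 × 0.926106 = -15.91
Short position value = −(long value) = S$15.91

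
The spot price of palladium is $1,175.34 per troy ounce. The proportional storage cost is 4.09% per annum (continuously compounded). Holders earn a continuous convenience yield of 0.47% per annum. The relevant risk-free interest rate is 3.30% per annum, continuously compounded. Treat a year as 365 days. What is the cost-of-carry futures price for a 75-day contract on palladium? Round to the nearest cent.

Net carry = r + u − y = 0.0330 + 0.0409 − 0.0047 = 0.0692
F = S·e^((r+u−y)T) = 1175.34 · e^(0.0692 × 75/365) = 1175.34 · e^0.01421918
= 1175.34 × 1.01432075 = $1,192.17 per troy ounce

$1,192.17 per troy ounce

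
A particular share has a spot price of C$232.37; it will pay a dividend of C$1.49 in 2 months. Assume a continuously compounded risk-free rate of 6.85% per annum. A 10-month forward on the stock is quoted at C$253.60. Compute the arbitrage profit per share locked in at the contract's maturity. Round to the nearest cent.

PV(dividends) I = 1.49·e^(−0.0685·2/12) = 1.4731
Fair forward F* = (S − I)·e^(rT) = (232.37 − 1.4731)·e^0.057083 = 230.8969 × 1.058744 = 244.4607
Market C$253.60 > fair 244.4607: forward overpriced → cash-and-carry (borrow at r, buy the stock and collect the dividends, short the forward).
Profit at T = |F_mkt − F*| = |253.60 − 244.4607| = C$9.14 per share

C$9.14 per share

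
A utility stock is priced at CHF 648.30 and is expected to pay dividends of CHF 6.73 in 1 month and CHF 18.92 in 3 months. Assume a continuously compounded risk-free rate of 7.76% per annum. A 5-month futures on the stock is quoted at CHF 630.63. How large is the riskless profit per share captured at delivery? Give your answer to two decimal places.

CHF 12.90 per share

PV(dividends) I = 6.73·e^(−0.0776·1/12) + 18.92·e^(−0.0776·3/12) = 25.2431
Fair futures F* = (S − I)·e^(rT) = (648.30 − 25.2431)·e^0.032333 = 623.0569 × 1.032861 = 643.5312
Market CHF 630.63 < fair 643.5312: forward underpriced → reverse cash-and-carry (short the stock, invest proceeds at r, pay the dividends, go long the forward).
Profit at T = |F_mkt − F*| = |630.63 − 643.5312| = CHF 12.90 per share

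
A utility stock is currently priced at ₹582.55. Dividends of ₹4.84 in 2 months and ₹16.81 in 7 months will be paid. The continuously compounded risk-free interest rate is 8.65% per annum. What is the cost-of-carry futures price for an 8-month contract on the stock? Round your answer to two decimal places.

₹595.15

PV(dividends) I = 4.84·e^(−0.0865·2/12) + 16.81·e^(−0.0865·7/12)
I = 4.7707 + 15.9828 = 20.7535
F = (S − I)·e^(rT) = (582.55 − 20.7535) · e^(0.0865·8/12)
= 561.7965 · e^0.057667 = 561.7965 × 1.059362 = ₹595.15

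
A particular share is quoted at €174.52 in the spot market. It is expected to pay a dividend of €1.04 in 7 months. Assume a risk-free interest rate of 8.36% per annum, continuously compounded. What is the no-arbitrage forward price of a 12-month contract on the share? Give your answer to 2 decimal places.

PV(dividends) I = 1.04·e^(−0.0836·7/12)
I = 0.9905
F = (S − I)·e^(rT) = (174.52 − 0.9905) · e^(0.0836·12/12)
= 173.5295 · e^0.083600 = 173.5295 × 1.087194 = €188.66

€188.66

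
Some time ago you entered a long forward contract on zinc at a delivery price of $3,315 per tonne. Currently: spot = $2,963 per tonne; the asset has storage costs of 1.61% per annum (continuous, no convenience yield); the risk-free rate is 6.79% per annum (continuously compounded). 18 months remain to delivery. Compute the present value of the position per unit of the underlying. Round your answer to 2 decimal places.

$41.44 per tonne

Current fair forward for the remaining 18 months: F = S·e^((r + u)·T), (r + u) = 0.0679 + 0.0161 = 0.0840
F = 2963 · e^(0.0840 × 18/12) = 2963 × 1.13428217 = 3360.8781
Value of long forward = (F − K)·e^(−rT) = (3360.8781 − 3315) · e^(−0.0679·18/12)
= 45.8781 × 0.90316502 = 41.44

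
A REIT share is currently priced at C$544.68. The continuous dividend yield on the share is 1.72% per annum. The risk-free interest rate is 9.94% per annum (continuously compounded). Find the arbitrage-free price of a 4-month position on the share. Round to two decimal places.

F = S·e^((r − q)T) = 544.68 · e^((0.0994 − 0.0172) × 4/12)
= 544.68 · e^0.027400 = 544.68 × 1.027779
F = C$559.81

C$559.81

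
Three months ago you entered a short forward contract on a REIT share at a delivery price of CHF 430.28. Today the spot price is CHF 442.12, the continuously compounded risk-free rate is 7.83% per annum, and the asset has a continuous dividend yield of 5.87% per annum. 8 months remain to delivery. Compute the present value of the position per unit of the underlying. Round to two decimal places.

-CHF 16.76

Current fair forward for the remaining 8 months: F = S·e^((r − q)·T), (r − q) = 0.0783 − 0.0587 = 0.0196
F = 442.12 · e^(0.0196 × 8/12) = 442.12 × 1.013152 = 447.9348
Value of long forward = (F − K)·e^(−rT) = (447.9348 − 430.28) · e^(−0.0783·8/12)
= 17.6548 × 0.949139 = 16.76
Short position value = −(long value) = -CHF 16.76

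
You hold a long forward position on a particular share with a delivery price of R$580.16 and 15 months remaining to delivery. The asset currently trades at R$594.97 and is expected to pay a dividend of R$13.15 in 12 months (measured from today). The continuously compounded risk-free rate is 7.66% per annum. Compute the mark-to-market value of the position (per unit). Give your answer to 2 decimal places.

R$55.60

PV(remaining dividends) I = 13.15·e^(−0.0766·12/12) = 12.1803
Current forward F = (S − I)·e^(rT) = (594.97 − 12.1803)·e^(0.0766·15/12) = 582.7897 × 1.100484 = 641.3507
Value (long) = (F − K)·e^(−rT) = (641.3507 − 580.16) × 0.908691 = 55.6034
Value = R$55.60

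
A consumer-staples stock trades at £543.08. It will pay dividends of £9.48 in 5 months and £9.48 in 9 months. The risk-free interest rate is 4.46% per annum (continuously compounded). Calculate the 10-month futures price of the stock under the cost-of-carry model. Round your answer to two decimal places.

£544.47

PV(dividends) I = 9.48·e^(−0.0446·5/12) + 9.48·e^(−0.0446·9/12)
I = 9.3055 + 9.1681 = 18.4736
F = (S − I)·e^(rT) = (543.08 − 18.4736) · e^(0.0446·10/12)
= 524.6064 · e^0.037167 = 524.6064 × 1.037866 = £544.47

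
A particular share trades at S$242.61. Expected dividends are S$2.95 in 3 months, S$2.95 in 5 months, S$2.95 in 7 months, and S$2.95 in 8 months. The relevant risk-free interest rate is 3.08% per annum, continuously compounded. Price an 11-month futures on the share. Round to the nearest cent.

S$237.60

PV(dividends) I = 2.95·e^(−0.0308·3/12) + 2.95·e^(−0.0308·5/12) + 2.95·e^(−0.0308·7/12) + 2.95·e^(−0.0308·8/12)
I = 2.9274 + 2.9124 + 2.8975 + 2.8900 = 11.6273
F = (S − I)·e^(rT) = (242.61 − 11.6273) · e^(0.0308·11/12)
= 230.9827 · e^0.028233 = 230.9827 × 1.028635 = S$237.60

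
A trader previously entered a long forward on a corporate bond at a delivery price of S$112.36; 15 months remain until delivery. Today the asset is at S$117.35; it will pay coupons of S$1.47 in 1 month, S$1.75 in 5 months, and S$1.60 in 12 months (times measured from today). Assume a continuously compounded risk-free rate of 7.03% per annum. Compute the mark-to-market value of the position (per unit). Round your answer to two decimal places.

S$9.79

PV(remaining coupons) I = 1.47·e^(−0.0703·1/12) + 1.75·e^(−0.0703·5/12) + 1.60·e^(−0.0703·12/12) = 4.6523
Current forward F = (S − I)·e^(rT) = (117.35 − 4.6523)·e^(0.0703·15/12) = 112.6977 × 1.091852 = 123.0492
Value (long) = (F − K)·e^(−rT) = (123.0492 − 112.36) × 0.915875 = 9.7900
Value = S$9.79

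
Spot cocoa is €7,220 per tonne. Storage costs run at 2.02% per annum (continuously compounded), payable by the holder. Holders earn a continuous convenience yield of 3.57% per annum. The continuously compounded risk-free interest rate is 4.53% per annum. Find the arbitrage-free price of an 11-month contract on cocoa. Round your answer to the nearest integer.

€7,420 per tonne

Net carry = r + u − y = 0.0453 + 0.0202 − 0.0357 = 0.0298
F = S·e^((r+u−y)T) = 7220 · e^(0.0298 × 11/12) = 7220 · e^0.027317
= 7220 × 1.027694 = €7,420 per tonne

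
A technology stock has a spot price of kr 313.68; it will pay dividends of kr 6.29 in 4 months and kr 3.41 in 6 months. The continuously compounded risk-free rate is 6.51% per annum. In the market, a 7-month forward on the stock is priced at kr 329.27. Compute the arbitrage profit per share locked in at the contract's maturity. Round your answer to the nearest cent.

kr 13.27 per share

PV(dividends) I = 6.29·e^(−0.0651·4/12) + 3.41·e^(−0.0651·6/12) = 9.4558
Fair forward F* = (S − I)·e^(rT) = (313.68 − 9.4558)·e^0.037975 = 304.2242 × 1.038705 = 315.9992
Market kr 329.27 > fair 315.9992: forward overpriced → cash-and-carry (borrow at r, buy the stock and collect the dividends, short the forward).
Profit at T = |F_mkt − F*| = |329.27 − 315.9992| = kr 13.27 per share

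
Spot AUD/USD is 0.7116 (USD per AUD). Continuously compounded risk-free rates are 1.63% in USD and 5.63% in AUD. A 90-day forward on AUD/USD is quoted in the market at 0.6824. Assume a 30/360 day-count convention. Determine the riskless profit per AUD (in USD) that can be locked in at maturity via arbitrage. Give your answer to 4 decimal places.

Fair forward: F* = S·e^(carry·T), with carry = (r_USD − r_AUD) = 0.0163 − 0.0563 = -0.0400
F* = 0.7116 · e^(-0.0400 × 90/360) = 0.7116 · e^-0.010000 = 0.7116 × 0.990050 = 0.7045
Market 0.6824 < fair 0.7045: forward underpriced → reverse cash-and-carry (short spot, go long the forward).
At maturity, profit = |F_mkt − F*| = |0.6824 − 0.7045| = 0.0221 per AUD (in USD)

0.0221 per AUD (in USD)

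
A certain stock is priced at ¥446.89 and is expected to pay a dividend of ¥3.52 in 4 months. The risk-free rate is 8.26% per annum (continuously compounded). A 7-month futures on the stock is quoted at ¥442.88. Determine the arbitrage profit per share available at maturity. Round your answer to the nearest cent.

PV(dividends) I = 3.52·e^(−0.0826·4/12) = 3.4244
Fair futures F* = (S − I)·e^(rT) = (446.89 − 3.4244)·e^0.048183 = 443.4656 × 1.049363 = 465.3564
Market ¥442.88 < fair 465.3564: forward underpriced → reverse cash-and-carry (short the stock, invest proceeds at r, pay the dividends, go long the forward).
Profit at T = |F_mkt − F*| = |442.88 − 465.3564| = ¥22.48 per share

¥22.48 per share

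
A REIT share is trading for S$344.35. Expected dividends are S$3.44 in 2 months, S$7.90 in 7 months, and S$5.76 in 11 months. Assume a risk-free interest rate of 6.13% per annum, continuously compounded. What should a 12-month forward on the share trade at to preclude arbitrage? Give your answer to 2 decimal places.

PV(dividends) I = 3.44·e^(−0.0613·2/12) + 7.90·e^(−0.0613·7/12) + 5.76·e^(−0.0613·11/12)
I = 3.4050 + 7.6225 + 5.4453 = 16.4728
F = (S − I)·e^(rT) = (344.35 − 16.4728) · e^(0.0613·12/12)
= 327.8772 · e^0.061300 = 327.8772 × 1.063218 = S$348.60

S$348.60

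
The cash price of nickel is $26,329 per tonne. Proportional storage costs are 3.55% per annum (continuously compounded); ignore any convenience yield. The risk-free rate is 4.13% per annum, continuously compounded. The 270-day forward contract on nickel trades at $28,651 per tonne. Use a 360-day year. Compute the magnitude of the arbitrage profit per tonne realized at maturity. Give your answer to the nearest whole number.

$761 per tonne

Fair forward: F* = S·e^(carry·T), with carry = (r + u) = 0.0413 + 0.0355 = 0.0768
F* = 26329 · e^(0.0768 × 270/360) = 26329 · e^0.057600 = 26329 × 1.059291 = $27890.0727
Market $28651 > fair $27890.0727: forward overpriced → cash-and-carry (buy spot, short the forward).
At maturity, profit = |F_mkt − F*| = |28651 − 27890.0727| = $761 per tonne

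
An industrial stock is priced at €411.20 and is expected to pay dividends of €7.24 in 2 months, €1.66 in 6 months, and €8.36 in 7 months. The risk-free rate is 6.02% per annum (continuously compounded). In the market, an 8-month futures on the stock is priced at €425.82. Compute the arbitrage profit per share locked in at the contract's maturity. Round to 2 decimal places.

PV(dividends) I = 7.24·e^(−0.0602·2/12) + 1.66·e^(−0.0602·6/12) + 8.36·e^(−0.0602·7/12) = 16.8500
Fair futures F* = (S − I)·e^(rT) = (411.20 − 16.8500)·e^0.040133 = 394.3500 × 1.040949 = 410.4982
Market €425.82 > fair 410.4982: forward overpriced → cash-and-carry (borrow at r, buy the stock and collect the dividends, short the forward).
Profit at T = |F_mkt − F*| = |425.82 − 410.4982| = €15.32 per share

€15.32 per share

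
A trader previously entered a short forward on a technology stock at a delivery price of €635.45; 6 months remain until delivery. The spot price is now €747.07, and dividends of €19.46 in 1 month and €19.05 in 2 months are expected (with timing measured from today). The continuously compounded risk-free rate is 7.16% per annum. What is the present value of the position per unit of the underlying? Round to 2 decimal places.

PV(remaining dividends) I = 19.46·e^(−0.0716·1/12) + 19.05·e^(−0.0716·2/12) = 38.1683
Current forward F = (S − I)·e^(rT) = (747.07 − 38.1683)·e^(0.0716·6/12) = 708.9017 × 1.036449 = 734.7405
Value (long) = (F − K)·e^(−rT) = (734.7405 − 635.45) × 0.964833 = 95.7988
Short position value = −(long value) = -€95.80

-€95.80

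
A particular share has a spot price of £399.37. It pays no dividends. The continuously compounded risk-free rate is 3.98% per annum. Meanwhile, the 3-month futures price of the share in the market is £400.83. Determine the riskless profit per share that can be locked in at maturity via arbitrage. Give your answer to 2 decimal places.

Fair futures: F* = S·e^(carry·T), with carry = r = 0.0398
F* = 399.37 · e^(0.0398 × 3/12) = 399.37 · e^0.009950 = 399.37 × 1.010000 = £403.3637
Market £400.83 < fair £403.3637: forward underpriced → reverse cash-and-carry (short spot, go long the forward).
At maturity, profit = |F_mkt − F*| = |400.83 − 403.3637| = £2.53 per share

£2.53 per share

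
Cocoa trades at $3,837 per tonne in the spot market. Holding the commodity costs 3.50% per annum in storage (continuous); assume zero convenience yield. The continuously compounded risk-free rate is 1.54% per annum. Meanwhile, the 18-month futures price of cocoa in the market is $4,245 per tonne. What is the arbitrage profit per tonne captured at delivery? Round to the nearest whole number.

Fair futures: F* = S·e^(carry·T), with carry = (r + u) = 0.0154 + 0.0350 = 0.0504
F* = 3837 · e^(0.0504 × 18/12) = 3837 · e^0.075600 = 3837 × 1.078531 = $4138.3234
Market $4245 > fair $4138.3234: forward overpriced → cash-and-carry (buy spot, short the forward).
At maturity, profit = |F_mkt − F*| = |4245 − 4138.3234| = $107 per tonne

$107 per tonne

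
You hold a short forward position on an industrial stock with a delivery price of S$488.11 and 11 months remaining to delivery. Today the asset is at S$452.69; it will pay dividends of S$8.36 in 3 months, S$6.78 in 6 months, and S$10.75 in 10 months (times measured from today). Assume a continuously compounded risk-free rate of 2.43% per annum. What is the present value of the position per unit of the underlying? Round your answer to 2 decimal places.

S$50.21

PV(remaining dividends) I = 8.36·e^(−0.0243·3/12) + 6.78·e^(−0.0243·6/12) + 10.75·e^(−0.0243·10/12) = 25.5420
Current forward F = (S − I)·e^(rT) = (452.69 − 25.5420)·e^(0.0243·11/12) = 427.1480 × 1.022525 = 436.7695
Value (long) = (F − K)·e^(−rT) = (436.7695 − 488.11) × 0.977971 = -50.2095
Short position value = −(long value) = S$50.21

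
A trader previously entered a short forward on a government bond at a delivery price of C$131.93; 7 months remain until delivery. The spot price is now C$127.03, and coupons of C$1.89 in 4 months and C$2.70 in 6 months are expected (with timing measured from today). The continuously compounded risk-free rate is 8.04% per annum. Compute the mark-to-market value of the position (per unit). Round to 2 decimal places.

PV(remaining coupons) I = 1.89·e^(−0.0804·4/12) + 2.70·e^(−0.0804·6/12) = 4.4336
Current forward F = (S − I)·e^(rT) = (127.03 − 4.4336)·e^(0.0804·7/12) = 122.5964 × 1.048017 = 128.4831
Value (long) = (F − K)·e^(−rT) = (128.4831 − 131.93) × 0.954183 = -3.2890
Short position value = −(long value) = C$3.29

C$3.29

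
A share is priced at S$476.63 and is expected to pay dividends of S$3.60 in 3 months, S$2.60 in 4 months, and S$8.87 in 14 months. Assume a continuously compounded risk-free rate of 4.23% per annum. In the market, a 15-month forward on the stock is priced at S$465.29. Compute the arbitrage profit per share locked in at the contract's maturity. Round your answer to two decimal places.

S$21.86 per share

PV(dividends) I = 3.60·e^(−0.0423·3/12) + 2.60·e^(−0.0423·4/12) + 8.87·e^(−0.0423·14/12) = 14.5686
Fair forward F* = (S − I)·e^(rT) = (476.63 − 14.5686)·e^0.052875 = 462.0614 × 1.054298 = 487.1504
Market S$465.29 < fair 487.1504: forward underpriced → reverse cash-and-carry (short the stock, invest proceeds at r, pay the dividends, go long the forward).
Profit at T = |F_mkt − F*| = |465.29 − 487.1504| = S$21.86 per share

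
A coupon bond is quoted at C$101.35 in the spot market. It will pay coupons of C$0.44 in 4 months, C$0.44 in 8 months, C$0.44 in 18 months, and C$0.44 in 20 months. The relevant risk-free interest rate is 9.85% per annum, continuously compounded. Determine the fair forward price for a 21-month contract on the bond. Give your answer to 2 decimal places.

PV(coupons) I = 0.44·e^(−0.0985·4/12) + 0.44·e^(−0.0985·8/12) + 0.44·e^(−0.0985·18/12) + 0.44·e^(−0.0985·20/12)
I = 0.4258 + 0.4120 + 0.3796 + 0.3734 = 1.5908
F = (S − I)·e^(rT) = (101.35 − 1.5908) · e^(0.0985·21/12)
= 99.7592 · e^0.172375 = 99.7592 × 1.188123 = C$118.53

C$118.53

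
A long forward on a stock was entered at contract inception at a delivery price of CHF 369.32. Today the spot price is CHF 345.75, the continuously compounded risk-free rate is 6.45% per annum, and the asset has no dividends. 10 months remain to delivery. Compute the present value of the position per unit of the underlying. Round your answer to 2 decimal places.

Current fair forward for the remaining 10 months: F = S·e^(r·T), r = 0.0645
F = 345.75 · e^(0.0645 × 10/12) = 345.75 × 1.055221 = 364.8427
Value of long forward = (F − K)·e^(−rT) = (364.8427 − 369.32) · e^(−0.0645·10/12)
= -4.4773 × 0.947669 = -4.24

-CHF 4.24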